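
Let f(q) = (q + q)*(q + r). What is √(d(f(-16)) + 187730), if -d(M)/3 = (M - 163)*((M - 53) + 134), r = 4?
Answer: I*√120565 ≈ 347.22*I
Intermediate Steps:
f(q) = 2*q*(4 + q) (f(q) = (q + q)*(q + 4) = (2*q)*(4 + q) = 2*q*(4 + q))
d(M) = -3*(-163 + M)*(81 + M) (d(M) = -3*(M - 163)*((M - 53) + 134) = -3*(-163 + M)*((-53 + M) + 134) = -3*(-163 + M)*(81 + M))
√(d(f(-16)) + 187730) = √((39609 - 3*1024*(4 - 16)² + 246*(2*(-16)*(4 - 16))) + 187730) = √((39609 - 3*(2*(-16)*(-12))² + 246*(2*(-16)*(-12))) + 187730) = √((39609 - 3*384² + 246*384) + 187730) = √((39609 - 3*147456 + 94464) + 187730) = √((39609 - 442368 + 94464) + 187730) = √(-308295 + 187730) = √(-120565) = I*√120565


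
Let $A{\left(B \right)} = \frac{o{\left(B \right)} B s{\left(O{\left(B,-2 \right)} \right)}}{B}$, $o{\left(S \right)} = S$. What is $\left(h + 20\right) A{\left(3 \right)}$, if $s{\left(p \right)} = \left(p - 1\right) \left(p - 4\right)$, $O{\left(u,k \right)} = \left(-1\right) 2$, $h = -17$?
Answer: $162$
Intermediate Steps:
$O{\left(u,k \right)} = -2$
$s{\left(p \right)} = \left(-1 + p\right) \left(-4 + p\right)$
$A{\left(B \right)} = 18 B$ ($A{\left(B \right)} = \frac{B B \left(4 + \left(-2\right)^{2} - -10\right)}{B} = \frac{B^{2} \left(4 + 4 + 10\right)}{B} = \frac{B^{2} \cdot 18}{B} = \frac{18 B^{2}}{B} = 18 B$)
$\left(h + 20\right) A{\left(3 \right)} = \left(-17 + 20\right) 18 \cdot 3 = 3 \cdot 54 = 162$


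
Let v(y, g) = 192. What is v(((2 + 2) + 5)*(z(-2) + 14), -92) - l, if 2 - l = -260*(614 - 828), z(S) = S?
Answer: 55830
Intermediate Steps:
l = -55638 (l = 2 - (-260)*(614 - 828) = 2 - (-260)*(-214) = 2 - 1*55640 = 2 - 55640 = -55638)
v(((2 + 2) + 5)*(z(-2) + 14), -92) - l = 192 - 1*(-55638) = 192 + 55638 = 55830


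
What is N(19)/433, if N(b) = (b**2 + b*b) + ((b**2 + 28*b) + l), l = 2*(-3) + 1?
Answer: 1610/433 ≈ 3.7182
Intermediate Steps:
l = -5 (l = -6 + 1 = -5)
N(b) = -5 + 3*b**2 + 28*b (N(b) = (b**2 + b*b) + ((b**2 + 28*b) - 5) = (b**2 + b**2) + (-5 + b**2 + 28*b) = 2*b**2 + (-5 + b**2 + 28*b) = -5 + 3*b**2 + 28*b)
N(19)/433 = (-5 + 3*19**2 + 28*19)/433 = (-5 + 3*361 + 532)*(1/433) = (-5 + 1083 + 532)*(1/433) = 1610*(1/433) = 1610/433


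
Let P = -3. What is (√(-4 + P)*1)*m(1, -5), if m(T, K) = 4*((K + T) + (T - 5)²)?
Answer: 48*I*√7 ≈ 127.0*I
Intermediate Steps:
m(T, K) = 4*K + 4*T + 4*(-5 + T)² (m(T, K) = 4*((K + T) + (-5 + T)²) = 4*(K + T + (-5 + T)²) = 4*K + 4*T + 4*(-5 + T)²)
(√(-4 + P)*1)*m(1, -5) = (√(-4 - 3)*1)*(4*(-5) + 4*1 + 4*(-5 + 1)²) = (√(-7)*1)*(-20 + 4 + 4*(-4)²) = ((I*√7)*1)*(-20 + 4 + 4*16) = (I*√7)*(-20 + 4 + 64) = (I*√7)*48 = 48*I*√7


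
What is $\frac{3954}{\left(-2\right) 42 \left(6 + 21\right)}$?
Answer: $- \frac{659}{378} \approx -1.7434$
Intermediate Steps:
$\frac{3954}{\left(-2\right) 42 \left(6 + 21\right)} = \frac{3954}{\left(-84\right) 27} = \frac{3954}{-2268} = 3954 \left(- \frac{1}{2268}\right) = - \frac{659}{378}$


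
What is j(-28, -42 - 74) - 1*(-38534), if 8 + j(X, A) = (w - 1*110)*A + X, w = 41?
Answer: 46502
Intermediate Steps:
j(X, A) = -8 + X - 69*A (j(X, A) = -8 + ((41 - 1*110)*A + X) = -8 + ((41 - 110)*A + X) = -8 + (-69*A + X) = -8 + (X - 69*A) = -8 + X - 69*A)
j(-28, -42 - 74) - 1*(-38534) = (-8 - 28 - 69*(-42 - 74)) - 1*(-38534) = (-8 - 28 - 69*(-116)) + 38534 = (-8 - 28 + 8004) + 38534 = 7968 + 38534 = 46502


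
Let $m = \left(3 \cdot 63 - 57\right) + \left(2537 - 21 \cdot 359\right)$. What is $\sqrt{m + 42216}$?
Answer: $\sqrt{37346} \approx 193.25$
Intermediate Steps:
$m = -4870$ ($m = \left(189 - 57\right) + \left(2537 - 7539\right) = 132 + \left(2537 - 7539\right) = 132 - 5002 = -4870$)
$\sqrt{m + 42216} = \sqrt{-4870 + 42216} = \sqrt{37346}$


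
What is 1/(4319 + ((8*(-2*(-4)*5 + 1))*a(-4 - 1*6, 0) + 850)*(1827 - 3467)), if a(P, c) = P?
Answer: 1/3989519 ≈ 2.5066e-7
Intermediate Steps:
1/(4319 + ((8*(-2*(-4)*5 + 1))*a(-4 - 1*6, 0) + 850)*(1827 - 3467)) = 1/(4319 + ((8*(-2*(-4)*5 + 1))*(-4 - 1*6) + 850)*(1827 - 3467)) = 1/(4319 + ((8*(8*5 + 1))*(-4 - 6) + 850)*(-1640)) = 1/(4319 + ((8*(40 + 1))*(-10) + 850)*(-1640)) = 1/(4319 + ((8*41)*(-10) + 850)*(-1640)) = 1/(4319 + (328*(-10) + 850)*(-1640)) = 1/(4319 + (-3280 + 850)*(-1640)) = 1/(4319 - 2430*(-1640)) = 1/(4319 + 3985200) = 1/3989519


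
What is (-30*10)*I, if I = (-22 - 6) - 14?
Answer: 12600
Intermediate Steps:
I = -42 (I = -28 - 14 = -42)
(-30*10)*I = -30*10*(-42) = -300*(-42) = 12600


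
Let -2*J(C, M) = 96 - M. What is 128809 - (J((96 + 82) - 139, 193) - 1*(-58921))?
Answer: 139679/2 ≈ 69840.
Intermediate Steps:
J(C, M) = -48 + M/2 (J(C, M) = -(96 - M)/2 = -48 + M/2)
128809 - (J((96 + 82) - 139, 193) - 1*(-58921)) = 128809 - ((-48 + (1/2)*193) - 1*(-58921)) = 128809 - ((-48 + 193/2) + 58921) = 128809 - (97/2 + 58921) = 128809 - 1*117939/2 = 128809 - 117939/2 = 139679/2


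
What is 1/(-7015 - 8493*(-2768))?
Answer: 1/42926144 ≈ 2.3296e-8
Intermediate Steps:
1/(-7015 - 8493*(-2768)) = -1/2768/(-15508) = -1/15508*(-1/2768) = 1/42926144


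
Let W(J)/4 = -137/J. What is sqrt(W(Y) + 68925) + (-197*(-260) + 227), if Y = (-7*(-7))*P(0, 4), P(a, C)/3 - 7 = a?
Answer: 51447 + sqrt(1489388817)/147 ≈ 51710.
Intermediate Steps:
P(a, C) = 21 + 3*a
Y = 1029 (Y = (-7*(-7))*(21 + 3*0) = 49*(21 + 0) = 49*21 = 1029)
W(J) = -548/J (W(J) = 4*(-137/J) = -548/J)
sqrt(W(Y) + 68925) + (-197*(-260) + 227) = sqrt(-548/1029 + 68925) + (-197*(-260) + 227) = sqrt(-548*1/1029 + 68925) + (51220 + 227) = sqrt(-548/1029 + 68925) + 51447 = sqrt(70923277/1029) + 51447 = sqrt(1489388817)/147 + 51447 = 51447 + sqrt(1489388817)/147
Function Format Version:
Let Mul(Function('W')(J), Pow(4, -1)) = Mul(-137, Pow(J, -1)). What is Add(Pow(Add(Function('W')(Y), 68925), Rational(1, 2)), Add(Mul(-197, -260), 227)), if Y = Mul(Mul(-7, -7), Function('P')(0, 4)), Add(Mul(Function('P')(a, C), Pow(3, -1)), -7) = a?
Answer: Add(51447, Mul(Rational(1, 147), Pow(1489388817, Rational(1, 2)))) ≈ 51710.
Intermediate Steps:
Function('P')(a, C) = Add(21, Mul(3, a))
Y = 1029 (Y = Mul(Mul(-7, -7), Add(21, Mul(3, 0))) = Mul(49, Add(21, 0)) = Mul(49, 21) = 1029)
Function('W')(J) = Mul(-548, Pow(J, -1)) (Function('W')(J) = Mul(4, Mul(-137, Pow(J, -1))) = Mul(-548, Pow(J, -1)))
Add(Pow(Add(Function('W')(Y), 68925), Rational(1, 2)), Add(Mul(-197, -260), 227)) = Add(Pow(Add(Mul(-548, Pow(1029, -1)), 68925), Rational(1, 2)), Add(Mul(-197, -260), 227)) = Add(Pow(Add(Mul(-548, Rational(1, 1029)), 68925), Rational(1, 2)), Add(51220, 227)) = Add(Pow(Add(Rational(-548, 1029), 68925), Rational(1, 2)), 51447) = Add(Pow(Rational(70923277, 1029), Rational(1, 2)), 51447) = Add(Mul(Rational(1, 147), Pow(1489388817, Rational(1, 2))), 51447) = Add(51447, Mul(Rational(1, 147), Pow(1489388817, Rational(1, 2))))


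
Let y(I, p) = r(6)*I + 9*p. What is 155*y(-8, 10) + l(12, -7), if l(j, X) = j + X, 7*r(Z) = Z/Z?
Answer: 96445/7 ≈ 13778.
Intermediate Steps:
r(Z) = ⅐ (r(Z) = (Z/Z)/7 = (⅐)*1 = ⅐)
l(j, X) = X + j
y(I, p) = 9*p + I/7 (y(I, p) = I/7 + 9*p = 9*p + I/7)
155*y(-8, 10) + l(12, -7) = 155*(9*10 + (⅐)*(-8)) + (-7 + 12) = 155*(90 - 8/7) + 5 = 155*(622/7) + 5 = 96410/7 + 5 = 96445/7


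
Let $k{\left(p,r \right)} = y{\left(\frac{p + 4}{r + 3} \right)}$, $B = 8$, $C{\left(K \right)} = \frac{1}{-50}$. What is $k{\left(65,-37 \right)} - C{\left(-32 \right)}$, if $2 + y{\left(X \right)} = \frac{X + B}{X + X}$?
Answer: $- \frac{5953}{1725} \approx -3.451$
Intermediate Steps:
$C{\left(K \right)} = - \frac{1}{50}$
$y{\left(X \right)} = -2 + \frac{8 + X}{2 X}$ ($y{\left(X \right)} = -2 + \frac{X + 8}{X + X} = -2 + \frac{8 + X}{2 X}$)
$k{\left(p,r \right)} = - \frac{3}{2} + \frac{4 \left(3 + r\right)}{4 + p}$ ($k{\left(p,r \right)} = - \frac{3}{2} + \frac{4}{\left(p + 4\right) \frac{1}{r + 3}} = - \frac{3}{2} + \frac{4}{\left(4 + p\right) \frac{1}{3 + r}} = - \frac{3}{2} + \frac{4}{\frac{1}{3 + r} \left(4 + p\right)} = - \frac{3}{2} + 4 \frac{3 + r}{4 + p} = - \frac{3}{2} + \frac{4 \left(3 + r\right)}{4 + p}$)
$k{\left(65,-37 \right)} - C{\left(-32 \right)} = \frac{12 - 195 + 8 \left(-37\right)}{2 \left(4 + 65\right)} - - \frac{1}{50} = \frac{12 - 195 - 296}{2 \cdot 69} + \frac{1}{50} = \frac{1}{2} \cdot \frac{1}{69} \left(-479\right) + \frac{1}{50} = - \frac{479}{138} + \frac{1}{50} = - \frac{5953}{1725}$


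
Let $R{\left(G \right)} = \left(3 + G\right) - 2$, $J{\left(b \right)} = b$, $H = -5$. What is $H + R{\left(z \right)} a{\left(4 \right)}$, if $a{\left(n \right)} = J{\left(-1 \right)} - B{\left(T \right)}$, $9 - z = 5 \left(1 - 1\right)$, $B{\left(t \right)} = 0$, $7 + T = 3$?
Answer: $-15$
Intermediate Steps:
$T = -4$ ($T = -7 + 3 = -4$)
$z = 9$ ($z = 9 - 5 \left(1 - 1\right) = 9 - 5 \cdot 0 = 9 - 0 = 9 + 0 = 9$)
$a{\left(n \right)} = -1$ ($a{\left(n \right)} = -1 - 0 = -1 + 0 = -1$)
$R{\left(G \right)} = 1 + G$
$H + R{\left(z \right)} a{\left(4 \right)} = -5 + \left(1 + 9\right) \left(-1\right) = -5 + 10 \left(-1\right) = -5 - 10 = -15$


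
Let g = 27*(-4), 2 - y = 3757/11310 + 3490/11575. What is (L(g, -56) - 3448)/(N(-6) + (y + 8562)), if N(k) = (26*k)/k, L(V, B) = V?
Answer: -1432392360/3459882641 ≈ -0.41400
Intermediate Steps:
y = 550361/402810 (y = 2 - (3757/11310 + 3490/11575) = 2 - (3757*(1/11310) + 3490*(1/11575)) = 2 - (289/870 + 698/2315) = 2 - 1*255259/402810 = 2 - 255259/402810 = 550361/402810 ≈ 1.3663)
g = -108
N(k) = 26
(L(g, -56) - 3448)/(N(-6) + (y + 8562)) = (-108 - 3448)/(26 + (550361/402810 + 8562)) = -3556/(26 + 3449409581/402810) = -3556/3459882641/402810 = -3556*402810/3459882641 = -1432392360/3459882641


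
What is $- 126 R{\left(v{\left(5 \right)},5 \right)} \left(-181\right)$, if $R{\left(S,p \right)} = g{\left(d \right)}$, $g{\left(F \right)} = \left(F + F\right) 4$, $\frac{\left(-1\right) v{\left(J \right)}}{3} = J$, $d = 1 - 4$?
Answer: $-547344$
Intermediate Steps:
$d = -3$ ($d = 1 - 4 = -3$)
$v{\left(J \right)} = - 3 J$
$g{\left(F \right)} = 8 F$ ($g{\left(F \right)} = 2 F 4 = 8 F$)
$R{\left(S,p \right)} = -24$ ($R{\left(S,p \right)} = 8 \left(-3\right) = -24$)
$- 126 R{\left(v{\left(5 \right)},5 \right)} \left(-181\right) = \left(-126\right) \left(-24\right) \left(-181\right) = 3024 \left(-181\right) = -547344$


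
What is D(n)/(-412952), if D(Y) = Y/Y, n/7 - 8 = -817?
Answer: -1/412952 ≈ -2.4216e-6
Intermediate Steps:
n = -5663 (n = 56 + 7*(-817) = 56 - 5719 = -5663)
D(Y) = 1
D(n)/(-412952) = 1/(-412952) = 1*(-1/412952) = -1/412952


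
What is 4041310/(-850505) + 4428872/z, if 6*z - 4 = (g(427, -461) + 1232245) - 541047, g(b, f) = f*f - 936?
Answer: 1263481636746/51188323829 ≈ 24.683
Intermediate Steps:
g(b, f) = -936 + f² (g(b, f) = f² - 936 = -936 + f²)
z = 300929/2 (z = ⅔ + (((-936 + (-461)²) + 1232245) - 541047)/6 = ⅔ + (((-936 + 212521) + 1232245) - 541047)/6 = ⅔ + ((211585 + 1232245) - 541047)/6 = ⅔ + (1443830 - 541047)/6 = ⅔ + (⅙)*902783 = ⅔ + 902783/6 = 300929/2 ≈ 1.5046e+5)
4041310/(-850505) + 4428872/z = 4041310/(-850505) + 4428872/(300929/2) = 4041310*(-1/850505) + 4428872*(2/300929) = -808262/170101 + 8857744/300929 = 1263481636746/51188323829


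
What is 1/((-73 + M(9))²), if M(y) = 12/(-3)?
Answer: 1/5929 ≈ 0.00016866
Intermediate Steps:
M(y) = -4 (M(y) = 12*(-⅓) = -4)
1/((-73 + M(9))²) = 1/((-73 - 4)²) = 1/((-77)²) = 1/5929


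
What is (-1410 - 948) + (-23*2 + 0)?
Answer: -2404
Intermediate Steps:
(-1410 - 948) + (-23*2 + 0) = -2358 + (-46 + 0) = -2358 - 46 = -2404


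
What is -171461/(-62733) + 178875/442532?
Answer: 87098344627/27761359956 ≈ 3.1374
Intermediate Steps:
-171461/(-62733) + 178875/442532 = -171461*(-1/62733) + 178875*(1/442532) = 171461/62733 + 178875/442532 = 87098344627/27761359956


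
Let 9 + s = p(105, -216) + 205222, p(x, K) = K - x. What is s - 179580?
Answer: 25312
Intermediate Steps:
s = 204892 (s = -9 + ((-216 - 1*105) + 205222) = -9 + ((-216 - 105) + 205222) = -9 + (-321 + 205222) = -9 + 204901 = 204892)
s - 179580 = 204892 - 179580 = 25312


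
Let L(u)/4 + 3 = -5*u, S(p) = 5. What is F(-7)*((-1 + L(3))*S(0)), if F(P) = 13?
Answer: -4745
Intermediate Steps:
L(u) = -12 - 20*u (L(u) = -12 + 4*(-5*u) = -12 - 20*u)
F(-7)*((-1 + L(3))*S(0)) = 13*((-1 + (-12 - 20*3))*5) = 13*((-1 + (-12 - 60))*5) = 13*((-1 - 72)*5) = 13*(-73*5) = 13*(-365) = -4745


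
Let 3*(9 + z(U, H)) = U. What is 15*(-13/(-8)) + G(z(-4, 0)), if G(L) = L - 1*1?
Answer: 313/24 ≈ 13.042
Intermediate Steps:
z(U, H) = -9 + U/3
G(L) = -1 + L (G(L) = L - 1 = -1 + L)
15*(-13/(-8)) + G(z(-4, 0)) = 15*(-13/(-8)) + (-1 + (-9 + (⅓)*(-4))) = 15*(-13*(-⅛)) + (-1 + (-9 - 4/3)) = 15*(13/8) + (-1 - 31/3) = 195/8 - 34/3 = 313/24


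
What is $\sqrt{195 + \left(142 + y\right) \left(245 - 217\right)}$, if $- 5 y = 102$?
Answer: $\frac{\sqrt{89995}}{5} \approx 59.998$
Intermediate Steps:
$y = - \frac{102}{5}$ ($y = \left(- \frac{1}{5}\right) 102 = - \frac{102}{5} \approx -20.4$)
$\sqrt{195 + \left(142 + y\right) \left(245 - 217\right)} = \sqrt{195 + \left(142 - \frac{102}{5}\right) \left(245 - 217\right)} = \sqrt{195 + \frac{608}{5} \cdot 28} = \sqrt{195 + \frac{17024}{5}} = \sqrt{\frac{17999}{5}} = \frac{\sqrt{89995}}{5}$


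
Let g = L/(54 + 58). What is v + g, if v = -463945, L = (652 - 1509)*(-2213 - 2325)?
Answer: -24036387/56 ≈ -4.2922e+5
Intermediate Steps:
L = 3889066 (L = -857*(-4538) = 3889066)
g = 1944533/56 (g = 3889066/(54 + 58) = 3889066/112 = 3889066*(1/112) = 1944533/56 ≈ 34724.)
v + g = -463945 + 1944533/56 = -24036387/56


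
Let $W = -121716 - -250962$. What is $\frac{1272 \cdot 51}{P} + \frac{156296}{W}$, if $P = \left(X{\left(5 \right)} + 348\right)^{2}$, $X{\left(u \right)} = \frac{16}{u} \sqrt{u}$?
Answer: $\frac{322865874369971}{184955322266286} - \frac{14109660 \sqrt{5}}{1431033241} \approx 1.7236$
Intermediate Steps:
$X{\left(u \right)} = \frac{16}{\sqrt{u}}$
$P = \left(348 + \frac{16 \sqrt{5}}{5}\right)^{2}$ ($P = \left(\frac{16}{\sqrt{5}} + 348\right)^{2} = \left(16 \frac{\sqrt{5}}{5} + 348\right)^{2} = \left(\frac{16 \sqrt{5}}{5} + 348\right)^{2} = \left(348 + \frac{16 \sqrt{5}}{5}\right)^{2} \approx 1.2614 \cdot 10^{5}$)
$W = 129246$ ($W = -121716 + 250962 = 129246$)
$\frac{1272 \cdot 51}{P} + \frac{156296}{W} = \frac{1272 \cdot 51}{\frac{605776}{5} + \frac{11136 \sqrt{5}}{5}} + \frac{156296}{129246} = \frac{64872}{\frac{605776}{5} + \frac{11136 \sqrt{5}}{5}} + 156296 \cdot \frac{1}{129246} = \frac{64872}{\frac{605776}{5} + \frac{11136 \sqrt{5}}{5}} + \frac{78148}{64623} = \frac{78148}{64623} + \frac{64872}{\frac{605776}{5} + \frac{11136 \sqrt{5}}{5}}$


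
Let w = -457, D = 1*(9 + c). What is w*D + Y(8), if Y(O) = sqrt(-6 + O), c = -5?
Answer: -1828 + sqrt(2) ≈ -1826.6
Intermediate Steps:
D = 4 (D = 1*(9 - 5) = 1*4 = 4)
w*D + Y(8) = -457*4 + sqrt(-6 + 8) = -1828 + sqrt(2)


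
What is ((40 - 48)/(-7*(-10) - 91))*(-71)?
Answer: -568/21 ≈ -27.048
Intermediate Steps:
((40 - 48)/(-7*(-10) - 91))*(-71) = -8/(70 - 91)*(-71) = -8/(-21)*(-71) = -8*(-1/21)*(-71) = (8/21)*(-71) = -568/21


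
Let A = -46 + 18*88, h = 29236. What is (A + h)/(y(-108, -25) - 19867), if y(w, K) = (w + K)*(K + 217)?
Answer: -30774/45403 ≈ -0.67780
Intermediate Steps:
A = 1538 (A = -46 + 1584 = 1538)
y(w, K) = (217 + K)*(K + w) (y(w, K) = (K + w)*(217 + K) = (217 + K)*(K + w))
(A + h)/(y(-108, -25) - 19867) = (1538 + 29236)/(((-25)² + 217*(-25) + 217*(-108) - 25*(-108)) - 19867) = 30774/((625 - 5425 - 23436 + 2700) - 19867) = 30774/(-25536 - 19867) = 30774/(-45403) = 30774*(-1/45403) = -30774/45403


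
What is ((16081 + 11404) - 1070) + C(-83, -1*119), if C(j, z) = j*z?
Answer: 36292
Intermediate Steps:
((16081 + 11404) - 1070) + C(-83, -1*119) = ((16081 + 11404) - 1070) - (-83)*119 = (27485 - 1070) - 83*(-119) = 26415 + 9877 = 36292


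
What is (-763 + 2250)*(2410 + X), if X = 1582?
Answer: 5936104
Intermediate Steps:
(-763 + 2250)*(2410 + X) = (-763 + 2250)*(2410 + 1582) = 1487*3992 = 5936104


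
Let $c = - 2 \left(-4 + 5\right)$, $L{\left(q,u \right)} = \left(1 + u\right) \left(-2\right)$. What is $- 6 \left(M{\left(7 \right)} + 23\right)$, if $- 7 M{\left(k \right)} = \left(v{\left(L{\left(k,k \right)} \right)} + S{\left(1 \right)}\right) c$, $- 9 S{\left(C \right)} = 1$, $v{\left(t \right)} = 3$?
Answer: $- \frac{3002}{21} \approx -142.95$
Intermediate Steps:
$L{\left(q,u \right)} = -2 - 2 u$
$S{\left(C \right)} = - \frac{1}{9}$ ($S{\left(C \right)} = \left(- \frac{1}{9}\right) 1 = - \frac{1}{9}$)
$c = -2$ ($c = \left(-2\right) 1 = -2$)
$M{\left(k \right)} = \frac{52}{63}$ ($M{\left(k \right)} = - \frac{\left(3 - \frac{1}{9}\right) \left(-2\right)}{7} = - \frac{\frac{26}{9} \left(-2\right)}{7} = \left(- \frac{1}{7}\right) \left(- \frac{52}{9}\right) = \frac{52}{63}$)
$- 6 \left(M{\left(7 \right)} + 23\right) = - 6 \left(\frac{52}{63} + 23\right) = \left(-6\right) \frac{1501}{63} = - \frac{3002}{21}$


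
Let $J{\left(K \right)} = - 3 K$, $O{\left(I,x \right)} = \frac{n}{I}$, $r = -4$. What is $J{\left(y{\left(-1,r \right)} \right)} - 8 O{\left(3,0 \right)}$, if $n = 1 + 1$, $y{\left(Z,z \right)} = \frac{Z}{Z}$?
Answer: $- \frac{25}{3} \approx -8.3333$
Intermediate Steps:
$y{\left(Z,z \right)} = 1$
$n = 2$
$O{\left(I,x \right)} = \frac{2}{I}$
$J{\left(y{\left(-1,r \right)} \right)} - 8 O{\left(3,0 \right)} = \left(-3\right) 1 - 8 \cdot \frac{2}{3} = -3 - 8 \cdot 2 \cdot \frac{1}{3} = -3 - \frac{16}{3} = - \frac{25}{3}$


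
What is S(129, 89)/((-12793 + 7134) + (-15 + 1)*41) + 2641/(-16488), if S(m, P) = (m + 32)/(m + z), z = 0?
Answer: -30814045/192134664 ≈ -0.16038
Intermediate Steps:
S(m, P) = (32 + m)/m (S(m, P) = (m + 32)/(m + 0) = (32 + m)/m)
S(129, 89)/((-12793 + 7134) + (-15 + 1)*41) + 2641/(-16488) = ((32 + 129)/129)/((-12793 + 7134) + (-15 + 1)*41) + 2641/(-16488) = ((1/129)*161)/(-5659 - 14*41) + 2641*(-1/16488) = 161/(129*(-5659 - 574)) - 2641/16488 = (161/129)/(-6233) - 2641/16488 = (161/129)*(-1/6233) - 2641/16488 = -7/34959 - 2641/16488 = -30814045/192134664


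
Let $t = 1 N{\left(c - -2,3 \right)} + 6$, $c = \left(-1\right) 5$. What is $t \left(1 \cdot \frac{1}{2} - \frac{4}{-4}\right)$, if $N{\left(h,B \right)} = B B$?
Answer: $\frac{45}{2} \approx 22.5$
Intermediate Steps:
$c = -5$
$N{\left(h,B \right)} = B^{2}$
$t = 15$ ($t = 1 \cdot 3^{2} + 6 = 1 \cdot 9 + 6 = 9 + 6 = 15$)
$t \left(1 \cdot \frac{1}{2} - \frac{4}{-4}\right) = 15 \left(1 \cdot \frac{1}{2} - \frac{4}{-4}\right) = 15 \left(1 \cdot \frac{1}{2} - -1\right) = 15 \left(\frac{1}{2} + 1\right) = 15 \cdot \frac{3}{2} = \frac{45}{2}$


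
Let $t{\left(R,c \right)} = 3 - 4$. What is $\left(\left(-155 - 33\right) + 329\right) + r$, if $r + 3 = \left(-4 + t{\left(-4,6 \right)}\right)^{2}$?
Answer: $163$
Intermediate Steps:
$t{\left(R,c \right)} = -1$ ($t{\left(R,c \right)} = 3 - 4 = -1$)
$r = 22$ ($r = -3 + \left(-4 - 1\right)^{2} = -3 + \left(-5\right)^{2} = -3 + 25 = 22$)
$\left(\left(-155 - 33\right) + 329\right) + r = \left(\left(-155 - 33\right) + 329\right) + 22 = \left(-188 + 329\right) + 22 = 141 + 22 = 163$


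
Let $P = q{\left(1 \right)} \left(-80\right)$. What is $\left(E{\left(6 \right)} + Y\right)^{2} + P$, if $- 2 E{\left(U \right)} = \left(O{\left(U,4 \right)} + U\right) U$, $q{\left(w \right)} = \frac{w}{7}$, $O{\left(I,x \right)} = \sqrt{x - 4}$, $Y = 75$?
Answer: $\frac{22663}{7} \approx 3237.6$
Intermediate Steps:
$O{\left(I,x \right)} = \sqrt{-4 + x}$
$q{\left(w \right)} = \frac{w}{7}$ ($q{\left(w \right)} = w \frac{1}{7} = \frac{w}{7}$)
$E{\left(U \right)} = - \frac{U^{2}}{2}$ ($E{\left(U \right)} = - \frac{\left(\sqrt{-4 + 4} + U\right) U}{2} = - \frac{\left(\sqrt{0} + U\right) U}{2} = - \frac{\left(0 + U\right) U}{2} = - \frac{U U}{2} = - \frac{U^{2}}{2}$)
$P = - \frac{80}{7}$ ($P = \frac{1}{7} \cdot 1 \left(-80\right) = \frac{1}{7} \left(-80\right) = - \frac{80}{7} \approx -11.429$)
$\left(E{\left(6 \right)} + Y\right)^{2} + P = \left(- \frac{6^{2}}{2} + 75\right)^{2} - \frac{80}{7} = \left(\left(- \frac{1}{2}\right) 36 + 75\right)^{2} - \frac{80}{7} = \left(-18 + 75\right)^{2} - \frac{80}{7} = 57^{2} - \frac{80}{7} = 3249 - \frac{80}{7} = \frac{22663}{7}$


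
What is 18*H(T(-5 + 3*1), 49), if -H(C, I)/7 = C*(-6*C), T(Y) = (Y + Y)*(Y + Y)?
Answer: 193536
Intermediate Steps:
T(Y) = 4*Y² (T(Y) = (2*Y)*(2*Y) = 4*Y²)
H(C, I) = 42*C² (H(C, I) = -7*C*(-6*C) = -(-42)*C² = 42*C²)
18*H(T(-5 + 3*1), 49) = 18*(42*(4*(-5 + 3*1)²)²) = 18*(42*(4*(-5 + 3)²)²) = 18*(42*(4*(-2)²)²) = 18*(42*(4*4)²) = 18*(42*16²) = 18*(42*256) = 18*10752 = 193536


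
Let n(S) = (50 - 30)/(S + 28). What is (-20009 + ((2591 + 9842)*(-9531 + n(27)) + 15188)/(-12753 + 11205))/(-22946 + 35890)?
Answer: 962558101/220410432 ≈ 4.3671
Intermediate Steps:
n(S) = 20/(28 + S)
(-20009 + ((2591 + 9842)*(-9531 + n(27)) + 15188)/(-12753 + 11205))/(-22946 + 35890) = (-20009 + ((2591 + 9842)*(-9531 + 20/(28 + 27)) + 15188)/(-12753 + 11205))/(-22946 + 35890) = (-20009 + (12433*(-9531 + 20/55) + 15188)/(-1548))/12944 = (-20009 + (12433*(-9531 + 20*(1/55)) + 15188)*(-1/1548))*(1/12944) = (-20009 + (12433*(-9531 + 4/11) + 15188)*(-1/1548))*(1/12944) = (-20009 + (12433*(-104837/11) + 15188)*(-1/1548))*(1/12944) = (-20009 + (-1303438421/11 + 15188)*(-1/1548))*(1/12944) = (-20009 - 1303271353/11*(-1/1548))*(1/12944) = (-20009 + 1303271353/17028)*(1/12944) = (962558101/17028)*(1/12944) = 962558101/220410432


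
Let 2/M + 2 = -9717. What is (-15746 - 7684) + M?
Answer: -227716172/9719 ≈ -23430.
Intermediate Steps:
M = -2/9719 (M = 2/(-2 - 9717) = 2/(-9719) = 2*(-1/9719) = -2/9719 ≈ -0.00020578)
(-15746 - 7684) + M = (-15746 - 7684) - 2/9719 = -23430 - 2/9719 = -227716172/9719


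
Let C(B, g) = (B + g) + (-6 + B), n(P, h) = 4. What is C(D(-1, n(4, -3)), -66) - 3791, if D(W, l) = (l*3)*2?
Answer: -3815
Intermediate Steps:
D(W, l) = 6*l (D(W, l) = (3*l)*2 = 6*l)
C(B, g) = -6 + g + 2*B
C(D(-1, n(4, -3)), -66) - 3791 = (-6 - 66 + 2*(6*4)) - 3791 = (-6 - 66 + 2*24) - 3791 = (-6 - 66 + 48) - 3791 = -24 - 3791 = -3815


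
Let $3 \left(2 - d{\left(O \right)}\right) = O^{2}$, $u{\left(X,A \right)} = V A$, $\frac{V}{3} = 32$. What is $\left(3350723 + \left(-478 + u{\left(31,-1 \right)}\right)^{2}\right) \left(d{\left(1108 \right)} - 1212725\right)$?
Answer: $-5969077913589$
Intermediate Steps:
$V = 96$ ($V = 3 \cdot 32 = 96$)
$u{\left(X,A \right)} = 96 A$
$d{\left(O \right)} = 2 - \frac{O^{2}}{3}$
$\left(3350723 + \left(-478 + u{\left(31,-1 \right)}\right)^{2}\right) \left(d{\left(1108 \right)} - 1212725\right) = \left(3350723 + \left(-478 + 96 \left(-1\right)\right)^{2}\right) \left(\left(2 - \frac{1108^{2}}{3}\right) - 1212725\right) = \left(3350723 + \left(-478 - 96\right)^{2}\right) \left(\left(2 - \frac{1227664}{3}\right) - 1212725\right) = \left(3350723 + \left(-574\right)^{2}\right) \left(\left(2 - \frac{1227664}{3}\right) - 1212725\right) = \left(3350723 + 329476\right) \left(- \frac{1227658}{3} - 1212725\right) = 3680199 \left(- \frac{4865833}{3}\right) = -5969077913589$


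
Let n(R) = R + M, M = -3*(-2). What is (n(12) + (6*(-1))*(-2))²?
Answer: 900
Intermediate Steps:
M = 6
n(R) = 6 + R (n(R) = R + 6 = 6 + R)
(n(12) + (6*(-1))*(-2))² = ((6 + 12) + (6*(-1))*(-2))² = (18 - 6*(-2))² = (18 + 12)² = 30² = 900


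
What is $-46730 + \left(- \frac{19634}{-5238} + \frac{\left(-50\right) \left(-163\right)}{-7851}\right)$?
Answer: $- \frac{320265245651}{6853923} \approx -46727.0$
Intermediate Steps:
$-46730 + \left(- \frac{19634}{-5238} + \frac{\left(-50\right) \left(-163\right)}{-7851}\right) = -46730 + \left(\left(-19634\right) \left(- \frac{1}{5238}\right) + 8150 \left(- \frac{1}{7851}\right)\right) = -46730 + \left(\frac{9817}{2619} - \frac{8150}{7851}\right) = -46730 + \frac{18576139}{6853923} = - \frac{320265245651}{6853923}$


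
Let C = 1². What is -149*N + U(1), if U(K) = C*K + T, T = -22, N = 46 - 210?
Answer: 24415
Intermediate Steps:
N = -164
C = 1
U(K) = -22 + K (U(K) = 1*K - 22 = K - 22 = -22 + K)
-149*N + U(1) = -149*(-164) + (-22 + 1) = 24436 - 21 = 24415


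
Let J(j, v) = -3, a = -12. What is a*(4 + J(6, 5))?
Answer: -12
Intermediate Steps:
a*(4 + J(6, 5)) = -12*(4 - 3) = -12*1 = -12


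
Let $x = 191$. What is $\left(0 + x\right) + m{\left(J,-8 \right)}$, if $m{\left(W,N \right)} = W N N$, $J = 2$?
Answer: $319$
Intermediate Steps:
$m{\left(W,N \right)} = W N^{2}$ ($m{\left(W,N \right)} = N W N = W N^{2}$)
$\left(0 + x\right) + m{\left(J,-8 \right)} = \left(0 + 191\right) + 2 \left(-8\right)^{2} = 191 + 2 \cdot 64 = 191 + 128 = 319$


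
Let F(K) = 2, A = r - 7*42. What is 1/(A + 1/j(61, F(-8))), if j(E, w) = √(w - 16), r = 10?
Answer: -3976/1129185 + I*√14/1129185 ≈ -0.0035211 + 3.3136e-6*I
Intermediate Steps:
A = -284 (A = 10 - 7*42 = 10 - 294 = -284)
j(E, w) = √(-16 + w)
1/(A + 1/j(61, F(-8))) = 1/(-284 + 1/(√(-16 + 2))) = 1/(-284 + 1/(√(-14))) = 1/(-284 + 1/(I*√14)) = 1/(-284 - I*√14/14)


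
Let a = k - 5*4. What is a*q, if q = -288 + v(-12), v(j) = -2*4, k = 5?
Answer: 4440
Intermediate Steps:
v(j) = -8
q = -296 (q = -288 - 8 = -296)
a = -15 (a = 5 - 5*4 = 5 - 20 = -15)
a*q = -15*(-296) = 4440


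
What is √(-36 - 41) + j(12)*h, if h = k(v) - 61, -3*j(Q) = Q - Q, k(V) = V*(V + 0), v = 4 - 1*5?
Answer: I*√77 ≈ 8.775*I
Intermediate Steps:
v = -1 (v = 4 - 5 = -1)
k(V) = V² (k(V) = V*V = V²)
j(Q) = 0 (j(Q) = -(Q - Q)/3 = -⅓*0 = 0)
h = -60 (h = (-1)² - 61 = 1 - 61 = -60)
√(-36 - 41) + j(12)*h = √(-36 - 41) + 0*(-60) = √(-77) + 0 = I*√77 + 0 = I*√77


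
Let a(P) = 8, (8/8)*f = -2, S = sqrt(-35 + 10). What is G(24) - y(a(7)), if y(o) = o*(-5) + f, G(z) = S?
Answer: 42 + 5*I ≈ 42.0 + 5.0*I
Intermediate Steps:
S = 5*I (S = sqrt(-25) = 5*I ≈ 5.0*I)
G(z) = 5*I
f = -2
y(o) = -2 - 5*o (y(o) = o*(-5) - 2 = -5*o - 2 = -2 - 5*o)
G(24) - y(a(7)) = 5*I - (-2 - 5*8) = 5*I - (-2 - 40) = 5*I - 1*(-42) = 5*I + 42 = 42 + 5*I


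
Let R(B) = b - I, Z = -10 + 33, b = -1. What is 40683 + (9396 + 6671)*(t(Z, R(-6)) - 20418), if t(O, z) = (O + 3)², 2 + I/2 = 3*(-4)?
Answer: -317154031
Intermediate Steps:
I = -28 (I = -4 + 2*(3*(-4)) = -4 + 2*(-12) = -4 - 24 = -28)
Z = 23
R(B) = 27 (R(B) = -1 - 1*(-28) = -1 + 28 = 27)
t(O, z) = (3 + O)²
40683 + (9396 + 6671)*(t(Z, R(-6)) - 20418) = 40683 + (9396 + 6671)*((3 + 23)² - 20418) = 40683 + 16067*(26² - 20418) = 40683 + 16067*(676 - 20418) = 40683 + 16067*(-19742) = 40683 - 317194714 = -317154031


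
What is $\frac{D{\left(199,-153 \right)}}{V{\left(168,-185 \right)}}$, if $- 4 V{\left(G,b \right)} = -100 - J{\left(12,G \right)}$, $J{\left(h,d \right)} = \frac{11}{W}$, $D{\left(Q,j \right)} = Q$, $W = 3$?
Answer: $\frac{2388}{311} \approx 7.6785$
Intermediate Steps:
$J{\left(h,d \right)} = \frac{11}{3}$
$V{\left(G,b \right)} = \frac{311}{12}$ ($V{\left(G,b \right)} = - \frac{-100 - \frac{11}{3}}{4} = \left(- \frac{1}{4}\right) \left(- \frac{311}{3}\right) = \frac{311}{12}$)
$\frac{D{\left(199,-153 \right)}}{V{\left(168,-185 \right)}} = \frac{199}{\frac{311}{12}} = 199 \cdot \frac{12}{311} = \frac{2388}{311}$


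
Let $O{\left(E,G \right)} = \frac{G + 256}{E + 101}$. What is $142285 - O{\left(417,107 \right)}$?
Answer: $\frac{73703267}{518} \approx 1.4228 \cdot 10^{5}$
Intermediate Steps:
$O{\left(E,G \right)} = \frac{256 + G}{101 + E}$
$142285 - O{\left(417,107 \right)} = 142285 - \frac{256 + 107}{101 + 417} = 142285 - \frac{1}{518} \cdot 363 = 142285 - \frac{363}{518} = \frac{73703267}{518}$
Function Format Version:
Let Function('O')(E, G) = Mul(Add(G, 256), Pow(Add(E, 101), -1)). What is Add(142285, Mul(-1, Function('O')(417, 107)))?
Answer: Rational(73703267, 518) ≈ 1.4228e+5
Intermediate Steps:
Function('O')(E, G) = Mul(Pow(Add(101, E), -1), Add(256, G)) (Function('O')(E, G) = Mul(Add(256, G), Pow(Add(101, E), -1)) = Mul(Pow(Add(101, E), -1), Add(256, G)))
Add(142285, Mul(-1, Function('O')(417, 107))) = Add(142285, Mul(-1, Mul(Pow(Add(101, 417), -1), Add(256, 107)))) = Add(142285, Mul(-1, Mul(Pow(518, -1), 363))) = Add(142285, Mul(-1, Mul(Rational(1, 518), 363))) = Add(142285, Mul(-1, Rational(363, 518))) = Add(142285, Rational(-363, 518)) = Rational(73703267, 518)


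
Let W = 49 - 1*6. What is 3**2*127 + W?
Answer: 1186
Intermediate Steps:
W = 43 (W = 49 - 6 = 43)
3**2*127 + W = 3**2*127 + 43 = 9*127 + 43 = 1143 + 43 = 1186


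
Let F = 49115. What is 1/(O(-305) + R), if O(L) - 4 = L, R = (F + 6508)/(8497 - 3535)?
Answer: -1654/479313 ≈ -0.0034508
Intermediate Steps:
R = 18541/1654 (R = (49115 + 6508)/(8497 - 3535) = 55623/4962 = 55623*(1/4962) = 18541/1654 ≈ 11.210)
O(L) = 4 + L
1/(O(-305) + R) = 1/((4 - 305) + 18541/1654) = 1/(-301 + 18541/1654) = 1/(-479313/1654) = -1654/479313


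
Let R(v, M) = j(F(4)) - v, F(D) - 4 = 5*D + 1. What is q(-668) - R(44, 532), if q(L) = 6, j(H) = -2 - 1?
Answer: 53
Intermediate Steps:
F(D) = 5 + 5*D (F(D) = 4 + (5*D + 1) = 4 + (1 + 5*D) = 5 + 5*D)
j(H) = -3
R(v, M) = -3 - v
q(-668) - R(44, 532) = 6 - (-3 - 1*44) = 6 - (-3 - 44) = 6 - 1*(-47) = 6 + 47 = 53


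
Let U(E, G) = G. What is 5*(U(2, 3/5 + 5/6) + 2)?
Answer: 103/6 ≈ 17.167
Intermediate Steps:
5*(U(2, 3/5 + 5/6) + 2) = 5*((3/5 + 5/6) + 2) = 5*((3*(⅕) + 5*(⅙)) + 2) = 5*((⅗ + ⅚) + 2) = 5*(43/30 + 2) = 5*(103/30) = 103/6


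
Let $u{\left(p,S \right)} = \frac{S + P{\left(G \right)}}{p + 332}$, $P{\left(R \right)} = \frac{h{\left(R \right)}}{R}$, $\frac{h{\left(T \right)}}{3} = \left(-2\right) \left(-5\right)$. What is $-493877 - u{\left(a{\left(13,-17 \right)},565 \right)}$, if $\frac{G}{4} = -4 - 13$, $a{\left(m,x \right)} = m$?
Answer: $- \frac{1158639281}{2346} \approx -4.9388 \cdot 10^{5}$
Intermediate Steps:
$h{\left(T \right)} = 30$ ($h{\left(T \right)} = 3 \left(\left(-2\right) \left(-5\right)\right) = 3 \cdot 10 = 30$)
$G = -68$ ($G = 4 \left(-4 - 13\right) = 4 \left(-17\right) = -68$)
$P{\left(R \right)} = \frac{30}{R}$
$u{\left(p,S \right)} = \frac{- \frac{15}{34} + S}{332 + p}$ ($u{\left(p,S \right)} = \frac{S + \frac{30}{-68}}{p + 332} = \frac{S + 30 \left(- \frac{1}{68}\right)}{332 + p} = \frac{S - \frac{15}{34}}{332 + p} = \frac{- \frac{15}{34} + S}{332 + p}$)
$-493877 - u{\left(a{\left(13,-17 \right)},565 \right)} = -493877 - \frac{- \frac{15}{34} + 565}{332 + 13} = -493877 - \frac{1}{345} \cdot \frac{19195}{34} = -493877 - \frac{3839}{2346} = - \frac{1158639281}{2346}$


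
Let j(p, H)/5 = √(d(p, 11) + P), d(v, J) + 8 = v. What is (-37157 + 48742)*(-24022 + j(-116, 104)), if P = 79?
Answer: -278294870 + 173775*I*√5 ≈ -2.783e+8 + 3.8857e+5*I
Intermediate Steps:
d(v, J) = -8 + v
j(p, H) = 5*√(71 + p) (j(p, H) = 5*√((-8 + p) + 79) = 5*√(71 + p))
(-37157 + 48742)*(-24022 + j(-116, 104)) = (-37157 + 48742)*(-24022 + 5*√(71 - 116)) = 11585*(-24022 + 5*√(-45)) = 11585*(-24022 + 5*(3*I*√5)) = 11585*(-24022 + 15*I*√5) = -278294870 + 173775*I*√5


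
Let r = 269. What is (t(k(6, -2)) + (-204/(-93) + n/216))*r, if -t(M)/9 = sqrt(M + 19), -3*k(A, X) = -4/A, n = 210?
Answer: 950377/1116 - 807*sqrt(173) ≈ -9762.8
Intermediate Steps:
k(A, X) = 4/(3*A) (k(A, X) = -(-4)/(3*A) = 4/(3*A))
t(M) = -9*sqrt(19 + M) (t(M) = -9*sqrt(M + 19) = -9*sqrt(19 + M))
(t(k(6, -2)) + (-204/(-93) + n/216))*r = (-9*sqrt(19 + (4/3)/6) + (-204/(-93) + 210/216))*269 = (-9*sqrt(19 + (4/3)*(1/6)) + (-204*(-1/93) + 210*(1/216)))*269 = (-9*sqrt(19 + 2/9) + (68/31 + 35/36))*269 = (-3*sqrt(173) + 3533/1116)*269 = (3533/1116 - 3*sqrt(173))*269 = 950377/1116 - 807*sqrt(173)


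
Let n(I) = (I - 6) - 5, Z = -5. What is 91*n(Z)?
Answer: -1456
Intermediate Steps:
n(I) = -11 + I (n(I) = (-6 + I) - 5 = -11 + I)
91*n(Z) = 91*(-11 - 5) = 91*(-16) = -1456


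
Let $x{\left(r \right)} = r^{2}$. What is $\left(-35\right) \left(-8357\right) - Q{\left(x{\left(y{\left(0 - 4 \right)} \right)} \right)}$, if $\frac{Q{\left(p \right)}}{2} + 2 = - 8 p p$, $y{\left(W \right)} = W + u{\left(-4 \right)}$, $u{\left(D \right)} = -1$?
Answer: $302499$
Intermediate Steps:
$y{\left(W \right)} = -1 + W$ ($y{\left(W \right)} = W - 1 = -1 + W$)
$Q{\left(p \right)} = -4 - 16 p^{2}$ ($Q{\left(p \right)} = -4 + 2 - 8 p p = -4 + 2 \left(- 8 p^{2}\right) = -4 - 16 p^{2}$)
$\left(-35\right) \left(-8357\right) - Q{\left(x{\left(y{\left(0 - 4 \right)} \right)} \right)} = \left(-35\right) \left(-8357\right) - \left(-4 - 16 \left(\left(-1 + \left(0 - 4\right)\right)^{2}\right)^{2}\right) = 292495 - \left(-4 - 16 \left(\left(-1 - 4\right)^{2}\right)^{2}\right) = 292495 - \left(-4 - 16 \left(\left(-5\right)^{2}\right)^{2}\right) = 292495 - \left(-4 - 16 \cdot 25^{2}\right) = 292495 - \left(-4 - 10000\right) = 292495 - -10004 = 292495 + 10004 = 302499$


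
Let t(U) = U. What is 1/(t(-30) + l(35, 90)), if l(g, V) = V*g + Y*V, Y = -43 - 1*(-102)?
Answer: 1/8430 ≈ 0.00011862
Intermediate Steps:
Y = 59 (Y = -43 + 102 = 59)
l(g, V) = 59*V + V*g (l(g, V) = V*g + 59*V = 59*V + V*g)
1/(t(-30) + l(35, 90)) = 1/(-30 + 90*(59 + 35)) = 1/(-30 + 90*94) = 1/(-30 + 8460) = 1/8430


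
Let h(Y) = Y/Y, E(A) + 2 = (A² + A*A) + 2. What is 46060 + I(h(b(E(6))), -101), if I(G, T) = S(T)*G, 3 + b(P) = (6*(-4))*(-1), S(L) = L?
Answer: 45959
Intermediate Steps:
E(A) = 2*A² (E(A) = -2 + ((A² + A*A) + 2) = -2 + ((A² + A²) + 2) = -2 + (2*A² + 2) = -2 + (2 + 2*A²) = 2*A²)
b(P) = 21 (b(P) = -3 + (6*(-4))*(-1) = -3 - 24*(-1) = -3 + 24 = 21)
h(Y) = 1
I(G, T) = G*T (I(G, T) = T*G = G*T)
46060 + I(h(b(E(6))), -101) = 46060 + 1*(-101) = 46060 - 101 = 45959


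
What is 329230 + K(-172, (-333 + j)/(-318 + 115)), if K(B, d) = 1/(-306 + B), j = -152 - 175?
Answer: 157371939/478 ≈ 3.2923e+5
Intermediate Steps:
j = -327
329230 + K(-172, (-333 + j)/(-318 + 115)) = 329230 + 1/(-306 - 172) = 329230 + 1/(-478) = 329230 - 1/478 = 157371939/478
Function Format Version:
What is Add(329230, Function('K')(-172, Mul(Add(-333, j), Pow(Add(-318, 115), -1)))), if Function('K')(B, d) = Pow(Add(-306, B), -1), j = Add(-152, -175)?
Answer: Rational(157371939, 478) ≈ 3.2923e+5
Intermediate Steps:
j = -327
Add(329230, Function('K')(-172, Mul(Add(-333, j), Pow(Add(-318, 115), -1)))) = Add(329230, Pow(Add(-306, -172), -1)) = Add(329230, Pow(-478, -1)) = Add(329230, Rational(-1, 478)) = Rational(157371939, 478)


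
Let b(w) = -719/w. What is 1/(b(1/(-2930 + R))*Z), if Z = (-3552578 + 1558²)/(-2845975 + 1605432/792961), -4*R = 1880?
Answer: 2256745576543/2181196351281568400 ≈ 1.0346e-6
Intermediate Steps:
R = -470 (R = -¼*1880 = -470)
Z = 892250818654/2256745576543 (Z = (-3552578 + 2427364)/(-2845975 + 1605432*(1/792961)) = -1125214/(-2845975 + 1605432/792961) = -1125214/(-2256745576543/792961) = -1125214*(-792961/2256745576543) = 892250818654/2256745576543 ≈ 0.39537)
1/(b(1/(-2930 + R))*Z) = 1/(((-719/(1/(-2930 - 470))))*(892250818654/2256745576543)) = (2256745576543/892250818654)/(-719/(1/(-3400))) = (2256745576543/892250818654)/(-719/(-1/3400)) = (2256745576543/892250818654)/(-719*(-3400)) = (2256745576543/892250818654)/2444600 = (1/2444600)*(2256745576543/892250818654) = 2256745576543/2181196351281568400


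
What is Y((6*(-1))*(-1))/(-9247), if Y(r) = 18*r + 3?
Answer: -111/9247 ≈ -0.012004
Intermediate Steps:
Y(r) = 3 + 18*r
Y((6*(-1))*(-1))/(-9247) = (3 + 18*((6*(-1))*(-1)))/(-9247) = (3 + 18*(-6*(-1)))*(-1/9247) = (3 + 18*6)*(-1/9247) = (3 + 108)*(-1/9247) = 111*(-1/9247) = -111/9247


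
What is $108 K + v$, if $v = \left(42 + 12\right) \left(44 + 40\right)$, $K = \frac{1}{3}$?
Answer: $4572$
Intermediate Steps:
$K = \frac{1}{3} \approx 0.33333$
$v = 4536$ ($v = 54 \cdot 84 = 4536$)
$108 K + v = 108 \cdot \frac{1}{3} + 4536 = 36 + 4536 = 4572$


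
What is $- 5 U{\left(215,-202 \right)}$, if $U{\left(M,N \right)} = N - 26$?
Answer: $1140$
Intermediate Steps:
$U{\left(M,N \right)} = -26 + N$ ($U{\left(M,N \right)} = N - 26 = -26 + N$)
$- 5 U{\left(215,-202 \right)} = - 5 \left(-26 - 202\right) = \left(-5\right) \left(-228\right) = 1140$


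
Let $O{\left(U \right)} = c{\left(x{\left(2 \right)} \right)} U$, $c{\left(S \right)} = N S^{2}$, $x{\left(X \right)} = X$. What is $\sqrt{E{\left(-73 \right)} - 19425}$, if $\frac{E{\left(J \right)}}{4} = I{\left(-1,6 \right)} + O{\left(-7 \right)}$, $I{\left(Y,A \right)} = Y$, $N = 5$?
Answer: $3 i \sqrt{2221} \approx 141.38 i$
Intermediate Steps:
$c{\left(S \right)} = 5 S^{2}$
$O{\left(U \right)} = 20 U$ ($O{\left(U \right)} = 5 \cdot 2^{2} U = 5 \cdot 4 U = 20 U$)
$E{\left(J \right)} = -564$ ($E{\left(J \right)} = 4 \left(-1 + 20 \left(-7\right)\right) = 4 \left(-1 - 140\right) = 4 \left(-141\right) = -564$)
$\sqrt{E{\left(-73 \right)} - 19425} = \sqrt{-564 - 19425} = \sqrt{-19989} = 3 i \sqrt{2221}$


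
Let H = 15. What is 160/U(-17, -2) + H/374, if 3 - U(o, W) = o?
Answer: 3007/374 ≈ 8.0401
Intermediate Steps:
U(o, W) = 3 - o
160/U(-17, -2) + H/374 = 160/(3 - 1*(-17)) + 15/374 = 160/(3 + 17) + 15*(1/374) = 160/20 + 15/374 = 160*(1/20) + 15/374 = 8 + 15/374 = 3007/374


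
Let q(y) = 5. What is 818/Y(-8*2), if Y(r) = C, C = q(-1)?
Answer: 818/5 ≈ 163.60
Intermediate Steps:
C = 5
Y(r) = 5
818/Y(-8*2) = 818/5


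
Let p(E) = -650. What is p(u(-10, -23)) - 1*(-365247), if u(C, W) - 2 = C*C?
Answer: 364597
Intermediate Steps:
u(C, W) = 2 + C² (u(C, W) = 2 + C*C = 2 + C²)
p(u(-10, -23)) - 1*(-365247) = -650 - 1*(-365247) = -650 + 365247 = 364597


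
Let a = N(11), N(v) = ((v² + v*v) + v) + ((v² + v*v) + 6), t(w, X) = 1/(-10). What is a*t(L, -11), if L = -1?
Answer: -501/10 ≈ -50.100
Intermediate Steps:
t(w, X) = -⅒
N(v) = 6 + v + 4*v² (N(v) = ((v² + v²) + v) + ((v² + v²) + 6) = (2*v² + v) + (2*v² + 6) = (v + 2*v²) + (6 + 2*v²) = 6 + v + 4*v²)
a = 501 (a = 6 + 11 + 4*11² = 6 + 11 + 4*121 = 6 + 11 + 484 = 501)
a*t(L, -11) = 501*(-⅒) = -501/10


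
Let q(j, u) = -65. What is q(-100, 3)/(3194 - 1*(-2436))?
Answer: -13/1126 ≈ -0.011545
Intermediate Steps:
q(-100, 3)/(3194 - 1*(-2436)) = -65/(3194 - 1*(-2436)) = -65/(3194 + 2436) = -65/5630 = -65*1/5630 = -13/1126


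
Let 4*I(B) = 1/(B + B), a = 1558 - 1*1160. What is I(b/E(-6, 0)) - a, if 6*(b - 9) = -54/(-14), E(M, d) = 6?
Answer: -35813/90 ≈ -397.92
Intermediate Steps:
b = 135/14 (b = 9 + (-54/(-14))/6 = 9 + (-54*(-1/14))/6 = 9 + (1/6)*(27/7) = 9 + 9/14 = 135/14 ≈ 9.6429)
a = 398 (a = 1558 - 1160 = 398)
I(B) = 1/(8*B) (I(B) = 1/(4*(B + B)) = 1/(4*((2*B))) = (1/(2*B))/4 = 1/(8*B))
I(b/E(-6, 0)) - a = 1/(8*(((135/14)/6))) - 1*398 = 1/(8*(((135/14)*(1/6)))) - 398 = 1/(8*(45/28)) - 398 = (1/8)*(28/45) - 398 = 7/90 - 398 = -35813/90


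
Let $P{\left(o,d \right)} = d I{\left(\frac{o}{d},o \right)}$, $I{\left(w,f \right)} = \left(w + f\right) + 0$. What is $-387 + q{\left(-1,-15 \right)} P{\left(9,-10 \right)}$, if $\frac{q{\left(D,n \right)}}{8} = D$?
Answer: $261$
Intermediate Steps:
$I{\left(w,f \right)} = f + w$ ($I{\left(w,f \right)} = \left(f + w\right) + 0 = f + w$)
$q{\left(D,n \right)} = 8 D$
$P{\left(o,d \right)} = d \left(o + \frac{o}{d}\right)$
$-387 + q{\left(-1,-15 \right)} P{\left(9,-10 \right)} = -387 + 8 \left(-1\right) 9 \left(1 - 10\right) = -387 - 8 \cdot 9 \left(-9\right) = -387 - -648 = -387 + 648 = 261$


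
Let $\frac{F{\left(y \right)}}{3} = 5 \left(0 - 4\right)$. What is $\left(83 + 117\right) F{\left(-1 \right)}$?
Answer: $-12000$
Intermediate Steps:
$F{\left(y \right)} = -60$ ($F{\left(y \right)} = 3 \cdot 5 \left(0 - 4\right) = 3 \cdot 5 \left(-4\right) = 3 \left(-20\right) = -60$)
$\left(83 + 117\right) F{\left(-1 \right)} = \left(83 + 117\right) \left(-60\right) = 200 \left(-60\right) = -12000$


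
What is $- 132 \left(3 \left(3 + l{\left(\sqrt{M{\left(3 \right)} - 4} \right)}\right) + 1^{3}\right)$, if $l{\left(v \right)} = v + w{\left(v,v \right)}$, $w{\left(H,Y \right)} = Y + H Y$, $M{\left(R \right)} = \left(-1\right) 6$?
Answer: $2640 - 792 i \sqrt{10} \approx 2640.0 - 2504.5 i$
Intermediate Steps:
$M{\left(R \right)} = -6$
$l{\left(v \right)} = v + v \left(1 + v\right)$
$- 132 \left(3 \left(3 + l{\left(\sqrt{M{\left(3 \right)} - 4} \right)}\right) + 1^{3}\right) = - 132 \left(3 \left(3 + \sqrt{-6 - 4} \left(2 + \sqrt{-6 - 4}\right)\right) + 1^{3}\right) = - 132 \left(3 \left(3 + \sqrt{-10} \left(2 + \sqrt{-10}\right)\right) + 1\right) = - 132 \left(3 \left(3 + i \sqrt{10} \left(2 + i \sqrt{10}\right)\right) + 1\right) = - 132 \left(\left(9 + 3 i \sqrt{10} \left(2 + i \sqrt{10}\right)\right) + 1\right) = - 132 \left(10 + 3 i \sqrt{10} \left(2 + i \sqrt{10}\right)\right) = -1320 - 396 i \sqrt{10} \left(2 + i \sqrt{10}\right)$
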